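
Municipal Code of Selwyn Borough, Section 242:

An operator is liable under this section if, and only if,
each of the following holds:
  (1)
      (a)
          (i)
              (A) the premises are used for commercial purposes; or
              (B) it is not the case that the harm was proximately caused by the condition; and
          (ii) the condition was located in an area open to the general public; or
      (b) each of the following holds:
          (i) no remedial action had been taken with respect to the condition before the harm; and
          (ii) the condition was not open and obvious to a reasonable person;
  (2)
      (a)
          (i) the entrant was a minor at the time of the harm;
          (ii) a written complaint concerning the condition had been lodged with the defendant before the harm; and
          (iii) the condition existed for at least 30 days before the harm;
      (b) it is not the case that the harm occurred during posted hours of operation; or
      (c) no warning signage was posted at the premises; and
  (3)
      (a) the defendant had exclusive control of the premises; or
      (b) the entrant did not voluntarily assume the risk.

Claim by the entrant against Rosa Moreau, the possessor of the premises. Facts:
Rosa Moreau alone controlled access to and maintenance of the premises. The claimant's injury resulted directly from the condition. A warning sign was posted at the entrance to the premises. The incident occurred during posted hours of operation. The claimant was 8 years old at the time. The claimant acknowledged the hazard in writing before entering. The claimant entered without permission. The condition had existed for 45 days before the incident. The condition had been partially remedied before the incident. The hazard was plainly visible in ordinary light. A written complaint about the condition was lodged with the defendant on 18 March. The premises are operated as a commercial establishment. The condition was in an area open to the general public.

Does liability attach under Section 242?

Yes — liable.

(A) commercial use — satisfied.
(B) not (proximate cause) — not satisfied.
So (i) is satisfied (T OR F).
(ii) public area — satisfied.
(a) = T AND T = true.
(i) no remedial action — not met.
(ii) not open/obvious — not met.
(b) = F AND F = false.
(1) = T OR F = true.
(i) entrant a minor — met.
(ii) complaint lodged — satisfied.
(iii) condition ≥30 days old — satisfied.
So (a) is satisfied (T AND T AND T).
(b) not (during posted hours) — not satisfied.
(c) no signage posted — not satisfied.
(2) = T OR F OR F = true.
(a) exclusive control — satisfied.
(b) no assumed risk — not satisfied.
(3) = T OR F = true.
So Overall is satisfied (T AND T AND T).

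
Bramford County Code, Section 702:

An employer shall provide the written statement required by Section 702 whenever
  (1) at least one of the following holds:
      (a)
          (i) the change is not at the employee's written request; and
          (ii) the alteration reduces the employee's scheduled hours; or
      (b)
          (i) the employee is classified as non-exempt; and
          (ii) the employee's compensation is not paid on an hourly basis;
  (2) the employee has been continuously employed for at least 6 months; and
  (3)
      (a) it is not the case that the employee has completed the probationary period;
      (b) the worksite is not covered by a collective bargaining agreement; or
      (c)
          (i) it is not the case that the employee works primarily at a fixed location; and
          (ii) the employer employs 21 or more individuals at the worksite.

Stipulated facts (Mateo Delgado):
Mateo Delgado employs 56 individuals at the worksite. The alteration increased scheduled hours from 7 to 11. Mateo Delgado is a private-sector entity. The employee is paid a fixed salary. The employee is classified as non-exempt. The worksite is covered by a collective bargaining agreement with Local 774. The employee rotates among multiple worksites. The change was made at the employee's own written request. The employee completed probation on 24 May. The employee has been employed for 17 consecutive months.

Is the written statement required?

(i) not employee-requested — not satisfied.
(ii) hours reduced — fails.
So (a) is not satisfied (F AND F).
(i) non-exempt — holds.
(ii) not (hourly-paid) — met.
(b): T AND T → true.
So (1) is satisfied (F OR T).
(2) tenure ≥ 6 mo. — satisfied.
(a) not (past probation) — not satisfied.
(b) no CBA — fails.
(i) not (fixed location) — satisfied.
(ii) ≥ 21 at site — met.
So (c) is satisfied (T AND T).
(3): F OR F OR T → true.
So Overall is satisfied (T AND T AND T).

Yes — required.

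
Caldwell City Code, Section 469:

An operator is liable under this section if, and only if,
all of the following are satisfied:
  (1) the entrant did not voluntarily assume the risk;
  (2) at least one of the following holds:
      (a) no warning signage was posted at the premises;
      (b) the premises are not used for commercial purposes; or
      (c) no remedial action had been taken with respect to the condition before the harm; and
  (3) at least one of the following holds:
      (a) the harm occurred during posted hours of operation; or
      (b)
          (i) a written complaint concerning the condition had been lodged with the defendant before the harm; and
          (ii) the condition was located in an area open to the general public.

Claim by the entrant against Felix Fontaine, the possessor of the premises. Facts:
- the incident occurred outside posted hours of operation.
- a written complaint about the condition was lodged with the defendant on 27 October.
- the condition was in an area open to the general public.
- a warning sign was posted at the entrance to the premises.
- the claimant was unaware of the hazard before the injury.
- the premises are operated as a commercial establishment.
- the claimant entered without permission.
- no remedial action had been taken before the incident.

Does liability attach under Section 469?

(1) no assumed risk — holds.
(a) no signage posted — fails.
(b) not (commercial use) — not satisfied.
(c) no remedial action — holds.
So (2) is satisfied (F OR F OR T).
(a) during posted hours — not met.
(i) complaint lodged — satisfied.
(ii) public area — met.
(b): T AND T → true.
(3) = F OR T = true.
So Overall is satisfied (T AND T AND T).

Yes — liable.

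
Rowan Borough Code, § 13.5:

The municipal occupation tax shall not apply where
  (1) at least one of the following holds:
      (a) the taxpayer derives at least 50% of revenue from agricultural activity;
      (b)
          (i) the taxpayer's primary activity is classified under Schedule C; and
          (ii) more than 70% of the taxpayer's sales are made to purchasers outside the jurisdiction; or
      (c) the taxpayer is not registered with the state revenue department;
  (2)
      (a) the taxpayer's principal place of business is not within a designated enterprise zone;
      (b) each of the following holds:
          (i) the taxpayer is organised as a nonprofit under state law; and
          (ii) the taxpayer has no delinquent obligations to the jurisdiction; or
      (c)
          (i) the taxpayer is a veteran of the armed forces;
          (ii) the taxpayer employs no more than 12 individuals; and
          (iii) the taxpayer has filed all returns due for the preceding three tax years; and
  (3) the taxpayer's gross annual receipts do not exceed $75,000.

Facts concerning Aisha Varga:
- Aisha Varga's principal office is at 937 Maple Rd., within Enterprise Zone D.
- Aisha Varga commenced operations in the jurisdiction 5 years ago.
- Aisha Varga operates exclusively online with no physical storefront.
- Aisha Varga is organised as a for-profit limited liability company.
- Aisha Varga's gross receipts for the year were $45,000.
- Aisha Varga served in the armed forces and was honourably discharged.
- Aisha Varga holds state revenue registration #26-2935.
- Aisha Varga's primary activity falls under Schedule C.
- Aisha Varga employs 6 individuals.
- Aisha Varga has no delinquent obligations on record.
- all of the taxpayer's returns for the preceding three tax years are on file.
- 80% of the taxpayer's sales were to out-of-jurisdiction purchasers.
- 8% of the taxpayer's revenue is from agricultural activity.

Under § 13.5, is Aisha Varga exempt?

(a) ≥50% agricultural — not satisfied.
(i) Schedule C activity — met.
(ii) >70% out-of-jur. sales — satisfied.
So (b) is satisfied (T AND T).
(c) not (state-registered) — not met.
(1) = F OR T OR F = true.
(a) not (in enterprise zone) — not satisfied.
(i) nonprofit — not met.
(ii) no delinquency — met.
(b): F AND T → false.
(i) veteran — satisfied.
(ii) ≤ 12 employees — holds.
(iii) returns current — holds.
(c) = T AND T AND T = true.
(2): F OR F OR T → true.
(3) receipts ≤ $75,000 — satisfied.
Overall = T AND T AND T = true.

Yes — exempt.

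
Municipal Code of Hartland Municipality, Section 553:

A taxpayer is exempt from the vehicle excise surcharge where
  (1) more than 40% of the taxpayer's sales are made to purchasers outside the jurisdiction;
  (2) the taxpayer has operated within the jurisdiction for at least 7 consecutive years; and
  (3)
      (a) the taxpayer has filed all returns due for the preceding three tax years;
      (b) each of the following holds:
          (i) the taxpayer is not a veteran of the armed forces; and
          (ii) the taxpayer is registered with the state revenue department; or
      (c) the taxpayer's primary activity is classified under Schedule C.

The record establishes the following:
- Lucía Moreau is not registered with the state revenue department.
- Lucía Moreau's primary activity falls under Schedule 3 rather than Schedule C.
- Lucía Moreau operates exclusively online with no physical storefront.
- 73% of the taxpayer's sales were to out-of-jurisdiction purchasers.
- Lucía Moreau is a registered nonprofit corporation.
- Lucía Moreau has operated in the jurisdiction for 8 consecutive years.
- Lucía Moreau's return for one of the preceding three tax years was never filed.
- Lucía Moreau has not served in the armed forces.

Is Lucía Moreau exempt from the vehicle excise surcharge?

No — not exempt.

(1) >40% out-of-jur. sales — satisfied.
(2) ≥ 7 yrs in jurisdiction — met.
(a) returns current — not satisfied.
(i) not (veteran) — met.
(ii) state-registered — not met.
So (b) is not satisfied (T AND F).
(c) Schedule C activity — not satisfied.
(3) = F OR F OR F = false.
So Overall is not satisfied (T AND T AND F).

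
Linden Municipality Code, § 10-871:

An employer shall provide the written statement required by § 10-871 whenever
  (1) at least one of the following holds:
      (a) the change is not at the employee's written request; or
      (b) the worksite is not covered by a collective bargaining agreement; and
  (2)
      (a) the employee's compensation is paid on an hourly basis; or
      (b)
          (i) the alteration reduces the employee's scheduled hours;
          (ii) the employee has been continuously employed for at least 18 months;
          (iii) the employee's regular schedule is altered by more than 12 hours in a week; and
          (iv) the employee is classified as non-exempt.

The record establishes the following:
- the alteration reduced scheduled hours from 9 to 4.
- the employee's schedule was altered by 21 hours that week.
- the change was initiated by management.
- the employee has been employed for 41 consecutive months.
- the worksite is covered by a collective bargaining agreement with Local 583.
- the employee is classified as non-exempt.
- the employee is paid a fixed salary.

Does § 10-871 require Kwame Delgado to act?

Yes — required.

(a) not employee-requested — holds.
(b) no CBA — not satisfied.
(1) = T OR F = true.
(a) hourly-paid — fails.
(i) hours reduced — met.
(ii) tenure ≥ 18 mo. — holds.
(iii) schedule shift > 12h — holds.
(iv) non-exempt — satisfied.
So (b) is satisfied (T AND T AND T AND T).
(2): F OR T → true.
Overall = T AND T = true.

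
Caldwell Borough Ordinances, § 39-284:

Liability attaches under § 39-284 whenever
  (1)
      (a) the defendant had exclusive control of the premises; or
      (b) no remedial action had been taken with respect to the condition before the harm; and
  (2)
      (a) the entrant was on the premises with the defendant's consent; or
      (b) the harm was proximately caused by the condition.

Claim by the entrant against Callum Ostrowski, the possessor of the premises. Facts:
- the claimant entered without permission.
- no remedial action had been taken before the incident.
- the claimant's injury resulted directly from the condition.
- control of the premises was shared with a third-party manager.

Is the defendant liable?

Yes — liable.

(a) exclusive control — fails.
(b) no remedial action — holds.
So (1) is satisfied (F OR T).
(a) consent to enter — not met.
(b) proximate cause — met.
(2): F OR T → true.
So Overall is satisfied (T AND T).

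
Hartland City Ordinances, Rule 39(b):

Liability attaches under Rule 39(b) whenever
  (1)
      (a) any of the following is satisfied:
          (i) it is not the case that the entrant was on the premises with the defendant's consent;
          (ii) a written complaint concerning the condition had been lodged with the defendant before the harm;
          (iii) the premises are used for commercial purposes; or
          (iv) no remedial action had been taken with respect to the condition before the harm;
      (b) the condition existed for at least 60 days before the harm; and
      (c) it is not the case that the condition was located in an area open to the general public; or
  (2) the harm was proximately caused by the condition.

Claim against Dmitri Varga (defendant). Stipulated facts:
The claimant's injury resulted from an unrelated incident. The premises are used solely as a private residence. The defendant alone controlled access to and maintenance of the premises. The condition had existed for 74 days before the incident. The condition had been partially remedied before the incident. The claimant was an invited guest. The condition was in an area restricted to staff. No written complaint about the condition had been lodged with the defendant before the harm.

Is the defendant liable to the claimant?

No — not liable.

(i) not (consent to enter) — not met.
(ii) complaint lodged — fails.
(iii) commercial use — not satisfied.
(iv) no remedial action — not met.
(a): F OR F OR F OR F → false.
(b) condition ≥60 days old — satisfied.
(c) not (public area) — satisfied.
(1): F AND T AND T → false.
(2) proximate cause — not met.
So Overall is not satisfied (F OR F).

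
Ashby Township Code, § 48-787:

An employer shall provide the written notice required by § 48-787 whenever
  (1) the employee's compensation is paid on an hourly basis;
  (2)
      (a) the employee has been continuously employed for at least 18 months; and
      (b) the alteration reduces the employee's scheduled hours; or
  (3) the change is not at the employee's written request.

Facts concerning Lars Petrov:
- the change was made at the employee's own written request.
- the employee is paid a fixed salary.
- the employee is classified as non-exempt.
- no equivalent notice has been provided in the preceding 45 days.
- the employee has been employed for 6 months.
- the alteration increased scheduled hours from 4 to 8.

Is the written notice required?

(1) hourly-paid — not satisfied.
(a) tenure ≥ 18 mo. — not met.
(b) hours reduced — fails.
So (2) is not satisfied (F AND F).
(3) not employee-requested — fails.
So Overall is not satisfied (F OR F OR F).

No — not required.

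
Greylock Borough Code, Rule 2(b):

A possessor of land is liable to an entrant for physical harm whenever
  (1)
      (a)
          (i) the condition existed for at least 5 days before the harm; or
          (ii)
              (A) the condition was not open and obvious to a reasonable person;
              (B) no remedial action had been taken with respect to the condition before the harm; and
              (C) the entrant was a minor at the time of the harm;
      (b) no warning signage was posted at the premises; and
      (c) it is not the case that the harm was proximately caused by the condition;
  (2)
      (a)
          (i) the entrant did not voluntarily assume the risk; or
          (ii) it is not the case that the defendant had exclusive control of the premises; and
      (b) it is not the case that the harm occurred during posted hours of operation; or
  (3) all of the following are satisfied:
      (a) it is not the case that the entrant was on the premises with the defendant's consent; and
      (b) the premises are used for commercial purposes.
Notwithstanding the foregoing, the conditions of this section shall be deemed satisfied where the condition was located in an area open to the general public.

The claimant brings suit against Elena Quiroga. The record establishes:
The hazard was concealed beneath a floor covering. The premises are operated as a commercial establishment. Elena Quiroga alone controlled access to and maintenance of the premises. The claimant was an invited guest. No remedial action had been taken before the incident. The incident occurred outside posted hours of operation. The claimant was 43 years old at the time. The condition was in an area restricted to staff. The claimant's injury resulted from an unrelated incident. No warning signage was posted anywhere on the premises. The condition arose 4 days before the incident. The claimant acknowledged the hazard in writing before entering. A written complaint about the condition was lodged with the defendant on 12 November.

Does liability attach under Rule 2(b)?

No — not liable.

(i) condition ≥5 days old — fails.
(A) not open/obvious — holds.
(B) no remedial action — holds.
(C) entrant a minor — not met.
(ii): T AND T AND F → false.
(a) = F OR F = false.
(b) no signage posted — holds.
(c) not (proximate cause) — holds.
(1): F AND T AND T → false.
(i) no assumed risk — not satisfied.
(ii) not (exclusive control) — not satisfied.
(a): F OR F → false.
(b) not (during posted hours) — satisfied.
(2): F AND T → false.
(a) not (consent to enter) — fails.
(b) commercial use — holds.
So (3) is not satisfied (F AND T).
Overall: F OR F OR F → false.
Exception (public area) — not satisfied.
Result: main false OR exception false → false.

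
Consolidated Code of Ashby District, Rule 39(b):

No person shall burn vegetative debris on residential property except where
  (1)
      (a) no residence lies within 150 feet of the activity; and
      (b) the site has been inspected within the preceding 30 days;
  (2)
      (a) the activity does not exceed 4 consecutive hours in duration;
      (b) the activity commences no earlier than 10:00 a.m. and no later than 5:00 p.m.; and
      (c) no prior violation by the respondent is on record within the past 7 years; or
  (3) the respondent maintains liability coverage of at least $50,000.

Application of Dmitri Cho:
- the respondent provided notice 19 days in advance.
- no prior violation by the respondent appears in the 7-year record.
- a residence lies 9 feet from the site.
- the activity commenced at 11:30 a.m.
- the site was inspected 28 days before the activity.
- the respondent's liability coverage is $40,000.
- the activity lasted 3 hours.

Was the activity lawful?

(a) no residence in 150 ft — not met.
(b) site inspected — holds.
So (1) is not satisfied (F AND T).
(a) ≤ 4 hrs duration — satisfied.
(b) start within hours — met.
(c) no prior violation — holds.
(2): T AND T AND T → true.
(3) coverage ≥ $50,000 — not satisfied.
Overall: F OR T OR F → true.

Yes — lawful.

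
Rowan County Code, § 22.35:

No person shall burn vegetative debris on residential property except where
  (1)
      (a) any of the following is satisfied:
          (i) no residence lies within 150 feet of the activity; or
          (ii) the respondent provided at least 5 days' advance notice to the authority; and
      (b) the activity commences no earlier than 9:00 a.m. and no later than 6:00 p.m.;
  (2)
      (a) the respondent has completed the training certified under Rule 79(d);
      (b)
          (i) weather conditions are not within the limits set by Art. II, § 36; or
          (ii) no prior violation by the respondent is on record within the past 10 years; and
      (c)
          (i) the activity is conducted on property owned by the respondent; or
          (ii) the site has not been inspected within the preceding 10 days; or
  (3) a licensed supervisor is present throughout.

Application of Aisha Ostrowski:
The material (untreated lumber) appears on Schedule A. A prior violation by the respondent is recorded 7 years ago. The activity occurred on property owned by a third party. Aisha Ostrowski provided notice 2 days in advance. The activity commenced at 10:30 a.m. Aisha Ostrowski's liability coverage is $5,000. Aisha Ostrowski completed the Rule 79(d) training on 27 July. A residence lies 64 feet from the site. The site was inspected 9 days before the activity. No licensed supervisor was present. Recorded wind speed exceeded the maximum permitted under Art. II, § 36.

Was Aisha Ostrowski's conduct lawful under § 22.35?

(i) no residence in 150 ft — fails.
(ii) ≥5 days' notice — fails.
(a) = F OR F = false.
(b) start within hours — holds.
(1) = F AND T = false.
(a) training certified — holds.
(i) not (weather ok) — met.
(ii) no prior violation — fails.
(b) = T OR F = true.
(i) own property — not satisfied.
(ii) not (site inspected) — not met.
(c) = F OR F = false.
So (2) is not satisfied (T AND T AND F).
(3) supervisor present — fails.
Overall = F OR F OR F = false.

No — unlawful.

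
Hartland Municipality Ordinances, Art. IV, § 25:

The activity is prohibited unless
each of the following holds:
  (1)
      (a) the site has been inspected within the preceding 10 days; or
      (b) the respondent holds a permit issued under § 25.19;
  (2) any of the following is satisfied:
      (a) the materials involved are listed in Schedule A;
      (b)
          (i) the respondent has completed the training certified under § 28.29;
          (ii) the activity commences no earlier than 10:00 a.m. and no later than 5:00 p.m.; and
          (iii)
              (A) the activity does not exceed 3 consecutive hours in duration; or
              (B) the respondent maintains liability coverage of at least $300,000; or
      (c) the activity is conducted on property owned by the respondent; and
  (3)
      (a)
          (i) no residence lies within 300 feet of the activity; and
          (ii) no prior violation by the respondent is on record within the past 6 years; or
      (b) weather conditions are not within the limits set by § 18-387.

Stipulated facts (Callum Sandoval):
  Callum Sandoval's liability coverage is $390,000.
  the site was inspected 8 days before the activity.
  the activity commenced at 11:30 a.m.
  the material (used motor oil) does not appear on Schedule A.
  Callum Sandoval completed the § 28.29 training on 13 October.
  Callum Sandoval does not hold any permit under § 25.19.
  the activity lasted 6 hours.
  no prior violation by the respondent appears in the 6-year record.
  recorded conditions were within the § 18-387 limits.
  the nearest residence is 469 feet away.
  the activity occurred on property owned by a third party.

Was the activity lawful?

(a) site inspected — holds.
(b) holds permit — not met.
(1) = T OR F = true.
(a) Schedule A material — not satisfied.
(i) training certified — satisfied.
(ii) start within hours — satisfied.
(A) ≤ 3 hrs duration — not met.
(B) coverage ≥ $300,000 — satisfied.
(iii): F OR T → true.
(b) = T AND T AND T = true.
(c) own property — not satisfied.
(2): F OR T OR F → true.
(i) no residence in 300 ft — met.
(ii) no prior violation — met.
(a): T AND T → true.
(b) not (weather ok) — not met.
(3) = T OR F = true.
Overall = T AND T AND T = true.

Yes — lawful.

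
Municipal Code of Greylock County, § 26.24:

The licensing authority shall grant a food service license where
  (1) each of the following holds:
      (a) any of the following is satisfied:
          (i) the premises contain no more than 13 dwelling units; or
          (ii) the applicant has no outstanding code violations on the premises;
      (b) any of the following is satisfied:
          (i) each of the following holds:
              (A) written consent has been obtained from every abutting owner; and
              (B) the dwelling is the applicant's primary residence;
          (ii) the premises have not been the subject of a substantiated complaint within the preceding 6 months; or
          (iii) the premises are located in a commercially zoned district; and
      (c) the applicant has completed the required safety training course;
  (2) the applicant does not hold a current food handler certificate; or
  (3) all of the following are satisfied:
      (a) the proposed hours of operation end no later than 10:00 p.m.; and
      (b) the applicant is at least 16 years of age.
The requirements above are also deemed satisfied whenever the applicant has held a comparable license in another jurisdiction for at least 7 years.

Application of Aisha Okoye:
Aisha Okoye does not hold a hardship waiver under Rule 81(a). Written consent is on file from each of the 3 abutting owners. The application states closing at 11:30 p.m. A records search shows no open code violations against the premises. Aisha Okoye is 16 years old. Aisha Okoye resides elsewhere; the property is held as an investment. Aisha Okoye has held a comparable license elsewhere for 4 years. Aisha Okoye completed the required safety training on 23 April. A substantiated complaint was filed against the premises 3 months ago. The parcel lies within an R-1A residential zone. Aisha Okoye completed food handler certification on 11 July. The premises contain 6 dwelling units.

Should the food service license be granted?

No — denied.

(i) ≤ 13 units — met.
(ii) no code violations — holds.
(a): T OR T → true.
(A) all abutters consent — met.
(B) primary residence — fails.
(i): T AND F → false.
(ii) no complaint in 6 mo. — not satisfied.
(iii) commercially zoned — fails.
(b) = F OR F OR F = false.
(c) safety training — holds.
(1): T AND F AND T → false.
(2) not (food handler cert.) — not met.
(a) closes by 10 p.m. — fails.
(b) age ≥ 16 — met.
(3): F AND T → false.
So Overall is not satisfied (F OR F OR F).
Exception (prior license ≥ 7 yr) — not satisfied.
Result: main false OR exception false → false.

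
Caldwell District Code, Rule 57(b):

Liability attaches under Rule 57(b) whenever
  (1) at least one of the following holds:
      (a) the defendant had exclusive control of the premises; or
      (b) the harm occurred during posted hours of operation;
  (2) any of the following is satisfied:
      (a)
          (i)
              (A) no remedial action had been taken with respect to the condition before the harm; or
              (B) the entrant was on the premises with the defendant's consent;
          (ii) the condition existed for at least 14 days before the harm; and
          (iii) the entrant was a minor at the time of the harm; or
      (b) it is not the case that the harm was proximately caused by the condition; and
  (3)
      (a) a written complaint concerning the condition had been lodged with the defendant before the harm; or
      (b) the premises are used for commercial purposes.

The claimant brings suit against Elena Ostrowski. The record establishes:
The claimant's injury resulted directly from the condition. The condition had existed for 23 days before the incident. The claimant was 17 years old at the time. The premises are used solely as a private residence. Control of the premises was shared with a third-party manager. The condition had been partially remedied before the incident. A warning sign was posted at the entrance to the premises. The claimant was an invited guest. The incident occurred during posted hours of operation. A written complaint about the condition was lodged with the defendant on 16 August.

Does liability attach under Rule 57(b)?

(a) exclusive control — not met.
(b) during posted hours — satisfied.
(1) = F OR T = true.
(A) no remedial action — fails.
(B) consent to enter — satisfied.
(i) = F OR T = true.
(ii) condition ≥14 days old — satisfied.
(iii) entrant a minor — satisfied.
So (a) is satisfied (T AND T AND T).
(b) not (proximate cause) — not satisfied.
(2): T OR F → true.
(a) complaint lodged — satisfied.
(b) commercial use — not satisfied.
So (3) is satisfied (T OR F).
Overall = T AND T AND T = true.

Yes — liable.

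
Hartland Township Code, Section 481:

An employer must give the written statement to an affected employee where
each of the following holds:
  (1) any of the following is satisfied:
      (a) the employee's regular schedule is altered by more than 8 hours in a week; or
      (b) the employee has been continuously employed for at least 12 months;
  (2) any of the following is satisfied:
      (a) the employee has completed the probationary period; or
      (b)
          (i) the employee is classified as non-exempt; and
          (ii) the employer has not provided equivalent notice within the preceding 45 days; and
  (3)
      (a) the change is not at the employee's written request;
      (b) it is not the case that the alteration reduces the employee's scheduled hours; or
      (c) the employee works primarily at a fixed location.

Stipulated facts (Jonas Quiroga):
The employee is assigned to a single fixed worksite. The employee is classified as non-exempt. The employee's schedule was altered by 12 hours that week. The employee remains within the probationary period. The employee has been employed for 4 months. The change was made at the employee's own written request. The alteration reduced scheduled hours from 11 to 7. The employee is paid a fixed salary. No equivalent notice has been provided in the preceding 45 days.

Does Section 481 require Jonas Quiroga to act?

Yes — required.

(a) schedule shift > 8h — holds.
(b) tenure ≥ 12 mo. — not satisfied.
(1): T OR F → true.
(a) past probation — not satisfied.
(i) non-exempt — holds.
(ii) no recent notice — satisfied.
(b): T AND T → true.
(2) = F OR T = true.
(a) not employee-requested — fails.
(b) not (hours reduced) — not satisfied.
(c) fixed location — satisfied.
(3) = F OR F OR T = true.
So Overall is satisfied (T AND T AND T).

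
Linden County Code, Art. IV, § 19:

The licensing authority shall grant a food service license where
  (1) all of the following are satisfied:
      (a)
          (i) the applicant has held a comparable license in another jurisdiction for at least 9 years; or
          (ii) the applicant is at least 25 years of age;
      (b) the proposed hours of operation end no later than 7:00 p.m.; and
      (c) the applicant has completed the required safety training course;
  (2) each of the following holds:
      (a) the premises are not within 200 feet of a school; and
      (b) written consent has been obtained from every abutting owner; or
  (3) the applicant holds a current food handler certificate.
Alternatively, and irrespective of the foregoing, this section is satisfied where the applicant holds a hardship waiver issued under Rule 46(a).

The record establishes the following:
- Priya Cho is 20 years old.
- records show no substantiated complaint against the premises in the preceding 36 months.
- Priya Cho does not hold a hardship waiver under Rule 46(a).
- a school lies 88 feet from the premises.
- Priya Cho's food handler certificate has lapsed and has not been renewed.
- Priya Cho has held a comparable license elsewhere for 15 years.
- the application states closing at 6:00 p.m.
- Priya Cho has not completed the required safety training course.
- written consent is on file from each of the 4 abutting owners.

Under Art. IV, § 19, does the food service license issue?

(i) prior license ≥ 9 yr — holds.
(ii) age ≥ 25 — fails.
So (a) is satisfied (T OR F).
(b) closes by 7 p.m. — met.
(c) safety training — fails.
So (1) is not satisfied (T AND T AND F).
(a) ≥200 ft from school — fails.
(b) all abutters consent — satisfied.
So (2) is not satisfied (F AND T).
(3) food handler cert. — not met.
So Overall is not satisfied (F OR F OR F).
Exception (hardship waiver) — not satisfied.
Result: main false OR exception false → false.

No — denied.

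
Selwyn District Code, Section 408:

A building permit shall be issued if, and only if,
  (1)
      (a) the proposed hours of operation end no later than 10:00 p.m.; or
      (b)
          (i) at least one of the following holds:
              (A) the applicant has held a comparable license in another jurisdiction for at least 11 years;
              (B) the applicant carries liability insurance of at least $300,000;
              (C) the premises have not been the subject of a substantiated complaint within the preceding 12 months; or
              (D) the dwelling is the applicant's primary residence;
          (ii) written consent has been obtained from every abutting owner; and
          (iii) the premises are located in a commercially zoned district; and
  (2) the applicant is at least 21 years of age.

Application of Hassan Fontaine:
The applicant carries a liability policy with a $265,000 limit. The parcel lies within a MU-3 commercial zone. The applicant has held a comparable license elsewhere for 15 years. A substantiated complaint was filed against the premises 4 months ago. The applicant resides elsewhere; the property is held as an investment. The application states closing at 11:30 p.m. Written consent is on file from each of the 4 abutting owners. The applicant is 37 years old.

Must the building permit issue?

(a) closes by 10 p.m. — fails.
(A) prior license ≥ 11 yr — met.
(B) insurance ≥ $300,000 — not met.
(C) no complaint in 12 mo. — not met.
(D) primary residence — not met.
(i): T OR F OR F OR F → true.
(ii) all abutters consent — holds.
(iii) commercially zoned — satisfied.
(b) = T AND T AND T = true.
So (1) is satisfied (F OR T).
(2) age ≥ 21 — holds.
Overall: T AND T → true.

Yes — granted.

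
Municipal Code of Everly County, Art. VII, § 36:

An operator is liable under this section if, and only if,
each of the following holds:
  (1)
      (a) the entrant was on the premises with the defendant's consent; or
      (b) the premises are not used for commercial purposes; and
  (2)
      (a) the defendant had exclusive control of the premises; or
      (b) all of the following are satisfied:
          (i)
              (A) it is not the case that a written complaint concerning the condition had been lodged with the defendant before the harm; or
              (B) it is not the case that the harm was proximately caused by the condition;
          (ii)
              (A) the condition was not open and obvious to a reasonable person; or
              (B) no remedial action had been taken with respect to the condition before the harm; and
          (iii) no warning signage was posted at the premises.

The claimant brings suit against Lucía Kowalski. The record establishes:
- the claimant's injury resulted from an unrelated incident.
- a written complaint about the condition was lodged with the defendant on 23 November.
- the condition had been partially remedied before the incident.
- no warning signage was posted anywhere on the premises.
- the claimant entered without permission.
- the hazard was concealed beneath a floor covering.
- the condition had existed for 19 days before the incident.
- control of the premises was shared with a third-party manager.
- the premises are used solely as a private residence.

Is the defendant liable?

Yes — liable.

(a) consent to enter — not met.
(b) not (commercial use) — met.
So (1) is satisfied (F OR T).
(a) exclusive control — fails.
(A) not (complaint lodged) — fails.
(B) not (proximate cause) — met.
(i) = F OR T = true.
(A) not open/obvious — satisfied.
(B) no remedial action — not met.
So (ii) is satisfied (T OR F).
(iii) no signage posted — satisfied.
(b) = T AND T AND T = true.
So (2) is satisfied (F OR T).
So Overall is satisfied (T AND T).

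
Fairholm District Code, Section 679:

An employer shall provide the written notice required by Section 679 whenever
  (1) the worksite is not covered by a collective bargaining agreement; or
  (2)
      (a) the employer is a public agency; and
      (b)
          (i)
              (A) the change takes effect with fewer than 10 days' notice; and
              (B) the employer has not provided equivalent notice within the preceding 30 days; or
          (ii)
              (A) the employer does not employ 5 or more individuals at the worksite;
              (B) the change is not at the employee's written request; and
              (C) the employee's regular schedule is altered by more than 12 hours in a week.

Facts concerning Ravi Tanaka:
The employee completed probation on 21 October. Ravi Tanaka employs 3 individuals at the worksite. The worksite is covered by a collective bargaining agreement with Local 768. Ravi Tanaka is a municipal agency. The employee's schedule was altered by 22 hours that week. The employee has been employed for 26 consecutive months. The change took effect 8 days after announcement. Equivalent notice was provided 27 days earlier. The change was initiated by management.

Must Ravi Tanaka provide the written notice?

(1) no CBA — not satisfied.
(a) public agency — met.
(A) < 10 days' notice — satisfied.
(B) no recent notice — fails.
(i) = T AND F = false.
(A) not (≥ 5 at site) — met.
(B) not employee-requested — holds.
(C) schedule shift > 12h — holds.
(ii): T AND T AND T → true.
So (b) is satisfied (F OR T).
(2): T AND T → true.
So Overall is satisfied (F OR T).

Yes — required.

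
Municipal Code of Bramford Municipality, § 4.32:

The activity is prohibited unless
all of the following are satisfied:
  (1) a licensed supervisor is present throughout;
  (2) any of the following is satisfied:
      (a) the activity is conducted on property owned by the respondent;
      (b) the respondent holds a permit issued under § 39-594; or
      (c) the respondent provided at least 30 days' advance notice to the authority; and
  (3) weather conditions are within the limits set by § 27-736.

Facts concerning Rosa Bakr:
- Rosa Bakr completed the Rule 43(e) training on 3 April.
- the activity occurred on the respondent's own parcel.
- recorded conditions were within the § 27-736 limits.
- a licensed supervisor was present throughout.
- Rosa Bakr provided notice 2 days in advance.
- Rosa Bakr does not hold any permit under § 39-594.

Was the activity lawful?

Yes — lawful.

(1) supervisor present — holds.
(a) own property — met.
(b) holds permit — not met.
(c) ≥30 days' notice — not satisfied.
So (2) is satisfied (T OR F OR F).
(3) weather ok — met.
Overall: T AND T AND T → true.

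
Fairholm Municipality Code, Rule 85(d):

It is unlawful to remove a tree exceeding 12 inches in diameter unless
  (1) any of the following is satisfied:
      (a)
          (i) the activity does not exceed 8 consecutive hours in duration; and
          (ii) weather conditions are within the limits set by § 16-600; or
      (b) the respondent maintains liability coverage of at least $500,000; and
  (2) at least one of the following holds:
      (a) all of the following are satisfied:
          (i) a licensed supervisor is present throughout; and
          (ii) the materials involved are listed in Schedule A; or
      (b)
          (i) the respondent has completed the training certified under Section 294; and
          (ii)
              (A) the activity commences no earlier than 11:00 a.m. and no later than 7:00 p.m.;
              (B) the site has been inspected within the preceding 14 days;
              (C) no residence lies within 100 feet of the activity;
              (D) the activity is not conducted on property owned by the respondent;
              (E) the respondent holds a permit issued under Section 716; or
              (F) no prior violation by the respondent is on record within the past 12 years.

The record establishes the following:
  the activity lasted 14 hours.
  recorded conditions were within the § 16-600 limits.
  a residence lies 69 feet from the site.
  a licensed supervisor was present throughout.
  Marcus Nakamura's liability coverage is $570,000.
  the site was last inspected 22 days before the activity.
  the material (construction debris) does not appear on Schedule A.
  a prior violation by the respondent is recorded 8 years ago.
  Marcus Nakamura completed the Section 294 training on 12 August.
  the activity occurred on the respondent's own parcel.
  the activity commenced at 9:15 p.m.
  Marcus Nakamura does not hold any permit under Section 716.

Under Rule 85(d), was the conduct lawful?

No — unlawful.

(i) ≤ 8 hrs duration — fails.
(ii) weather ok — satisfied.
(a) = F AND T = false.
(b) coverage ≥ $500,000 — satisfied.
So (1) is satisfied (F OR T).
(i) supervisor present — holds.
(ii) Schedule A material — fails.
(a): T AND F → false.
(i) training certified — holds.
(A) start within hours — not satisfied.
(B) site inspected — not satisfied.
(C) no residence in 100 ft — not satisfied.
(D) not (own property) — not satisfied.
(E) holds permit — fails.
(F) no prior violation — fails.
(ii): F OR F OR F OR F OR F OR F → false.
So (b) is not satisfied (T AND F).
(2): F OR F → false.
Overall: T AND F → false.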